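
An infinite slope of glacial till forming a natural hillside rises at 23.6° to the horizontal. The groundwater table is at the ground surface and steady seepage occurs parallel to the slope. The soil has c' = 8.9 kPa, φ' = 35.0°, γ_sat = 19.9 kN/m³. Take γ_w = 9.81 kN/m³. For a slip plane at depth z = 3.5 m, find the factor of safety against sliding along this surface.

With seepage parallel to the slope and the water table at the surface, the effective normal stress on the slip plane uses the buoyant unit weight γ' = γ_sat − γ_w while the driving shear stress uses γ_sat:
FS = [c' + γ' z cos²β tanφ'] / [γ_sat z sinβ cosβ]
γ' = 19.9 − 9.81 = 10.09 kN/m³
Numerator = 8.9 + 10.09·3.5·cos²23.6°·tan35.0° = 8.9 + 10.09·3.5·0.8397·0.7002 = 29.664 kPa
Denominator = 19.9·3.5·sin23.6°·cos23.6° = 19.9·3.5·0.4003·0.9164 = 25.552 kPa
FS = 29.664 / 25.552 = 1.161

FS = 1.16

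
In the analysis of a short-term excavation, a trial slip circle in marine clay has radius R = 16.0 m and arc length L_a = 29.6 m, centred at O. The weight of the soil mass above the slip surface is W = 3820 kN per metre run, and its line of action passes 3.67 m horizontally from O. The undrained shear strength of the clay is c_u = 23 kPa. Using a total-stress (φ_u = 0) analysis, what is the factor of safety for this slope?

Taking moments about the centre O, the resisting moment is provided by the undrained shear strength acting along the arc:
M_R = c_u·L_a·R = 23·29.60·16.0 = 10892.8 kN·m/m
M_D = W·d = 3820·3.67 = 14019.4 kN·m/m
FS = M_R / M_D = 10892.8 / 14019.4 = 0.777

FS = 0.78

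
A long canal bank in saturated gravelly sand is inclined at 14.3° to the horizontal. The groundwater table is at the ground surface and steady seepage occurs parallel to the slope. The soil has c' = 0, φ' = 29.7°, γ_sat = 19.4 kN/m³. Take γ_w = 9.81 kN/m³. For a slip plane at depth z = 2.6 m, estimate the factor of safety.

With seepage parallel to the slope and the water table at the surface, the effective normal stress on the slip plane uses the buoyant unit weight γ' = γ_sat − γ_w while the driving shear stress uses γ_sat:
FS = [c' + γ' z cos²β tanφ'] / [γ_sat z sinβ cosβ]
(For c' = 0 this reduces to FS = (γ'/γ_sat)·tanφ'/tanβ.)
γ' = 19.4 − 9.81 = 9.59 kN/m³
Numerator = 0.0 + 9.59·2.6·cos²14.3°·tan29.7° = 0.0 + 9.59·2.6·0.9390·0.5704 = 13.354 kPa
Denominator = 19.4·2.6·sin14.3°·cos14.3° = 19.4·2.6·0.2470·0.9690 = 12.073 kPa
FS = 13.354 / 12.073 = 1.106

FS = 1.11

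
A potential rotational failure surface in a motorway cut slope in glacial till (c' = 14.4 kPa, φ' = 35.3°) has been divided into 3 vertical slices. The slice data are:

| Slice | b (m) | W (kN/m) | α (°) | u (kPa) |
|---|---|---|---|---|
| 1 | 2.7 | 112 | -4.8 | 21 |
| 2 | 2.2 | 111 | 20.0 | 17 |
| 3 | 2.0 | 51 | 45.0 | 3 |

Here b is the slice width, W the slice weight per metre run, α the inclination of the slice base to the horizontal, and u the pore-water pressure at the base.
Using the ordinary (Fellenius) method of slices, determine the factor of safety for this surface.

FS = 3.36

Ordinary method of slices: FS = Σ[c'·Δl_i + (W_i cosα_i − u_i·Δl_i)·tanφ'] / Σ W_i sinα_i, with Δl_i = b_i / cosα_i.
Slice 1: Δl = 2.7/cos(-4.8°) = 2.710 m; N'_1 = 112·cos(-4.8°) − 21·2.710 = 54.7; c'Δl = 39.02; W sinα = -9.4
Slice 2: Δl = 2.2/cos20.0° = 2.341 m; N'_2 = 111·cos20.0° − 17·2.341 = 64.5; c'Δl = 33.71; W sinα = 38.0
Slice 3: Δl = 2.0/cos45.0° = 2.828 m; N'_3 = 51·cos45.0° − 3·2.828 = 27.6; c'Δl = 40.73; W sinα = 36.1
Σc'Δl = 113.5 kN/m; ΣN' = 146.8 kN/m; ΣW sinα = 64.7 kN/m
Resisting = 113.5 + 146.8·tan35.3° = 113.5 + 103.9 = 217.4 kN/m
FS = 217.4 / 64.7 = 3.362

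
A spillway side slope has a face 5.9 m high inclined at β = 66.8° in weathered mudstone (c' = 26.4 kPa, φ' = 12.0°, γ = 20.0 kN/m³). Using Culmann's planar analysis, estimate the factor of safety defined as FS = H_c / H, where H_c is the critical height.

H_c = (4c'/γ) · sinβ cosφ' / [1 − cos(β − φ')]
    = (4·26.4/20.0) · sin66.8°·cos12.0° / [1 − cos54.8°]
    = 5.280 · 0.8991 / 0.4236 = 11.21 m
FS = H_c / H = 11.21 / 5.9 = 1.900

FS = 1.90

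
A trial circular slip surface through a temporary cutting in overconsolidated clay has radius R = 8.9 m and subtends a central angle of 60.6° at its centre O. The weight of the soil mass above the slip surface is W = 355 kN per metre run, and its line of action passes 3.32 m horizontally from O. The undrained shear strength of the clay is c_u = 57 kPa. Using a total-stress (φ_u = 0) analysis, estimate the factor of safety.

Taking moments about the centre O, the resisting moment is provided by the undrained shear strength acting along the arc:
Arc length L_a = R·θ = 8.9·(60.6°·π/180) = 8.9·1.0577 = 9.41 m
M_R = c_u·L_a·R = 57·9.41·8.9 = 4775.3 kN·m/m
M_D = W·d = 355·3.32 = 1178.6 kN·m/m
FS = M_R / M_D = 4775.3 / 1178.6 = 4.052

FS = 4.05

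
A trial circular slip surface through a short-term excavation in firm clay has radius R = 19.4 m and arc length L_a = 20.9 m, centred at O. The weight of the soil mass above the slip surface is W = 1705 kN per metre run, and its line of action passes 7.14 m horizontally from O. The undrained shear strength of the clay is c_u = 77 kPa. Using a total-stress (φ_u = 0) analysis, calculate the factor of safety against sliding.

Taking moments about the centre O, the resisting moment is provided by the undrained shear strength acting along the arc:
M_R = c_u·L_a·R = 77·20.90·19.4 = 31220.4 kN·m/m
M_D = W·d = 1705·7.14 = 12173.7 kN·m/m
FS = M_R / M_D = 31220.4 / 12173.7 = 2.565

FS = 2.56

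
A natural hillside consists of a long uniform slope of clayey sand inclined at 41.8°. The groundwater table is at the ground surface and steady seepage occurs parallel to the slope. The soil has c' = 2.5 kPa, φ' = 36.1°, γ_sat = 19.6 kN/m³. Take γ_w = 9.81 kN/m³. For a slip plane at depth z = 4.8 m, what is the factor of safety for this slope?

FS = 0.46

With seepage parallel to the slope and the water table at the surface, the effective normal stress on the slip plane uses the buoyant unit weight γ' = γ_sat − γ_w while the driving shear stress uses γ_sat:
FS = [c' + γ' z cos²β tanφ'] / [γ_sat z sinβ cosβ]
γ' = 19.6 − 9.81 = 9.79 kN/m³
Numerator = 2.5 + 9.79·4.8·cos²41.8°·tan36.1° = 2.5 + 9.79·4.8·0.5557·0.7292 = 21.543 kPa
Denominator = 19.6·4.8·sin41.8°·cos41.8° = 19.6·4.8·0.6665·0.7455 = 46.747 kPa
FS = 21.543 / 46.747 = 0.461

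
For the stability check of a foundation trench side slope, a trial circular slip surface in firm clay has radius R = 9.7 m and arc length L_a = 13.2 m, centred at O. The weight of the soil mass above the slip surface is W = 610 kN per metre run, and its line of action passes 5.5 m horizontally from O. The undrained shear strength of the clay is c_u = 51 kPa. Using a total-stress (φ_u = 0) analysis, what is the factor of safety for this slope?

Taking moments about the centre O, the resisting moment is provided by the undrained shear strength acting along the arc:
M_R = c_u·L_a·R = 51·13.20·9.7 = 6530.0 kN·m/m
M_D = W·d = 610·5.5 = 3355.0 kN·m/m
FS = M_R / M_D = 6530.0 / 3355.0 = 1.946

FS = 1.95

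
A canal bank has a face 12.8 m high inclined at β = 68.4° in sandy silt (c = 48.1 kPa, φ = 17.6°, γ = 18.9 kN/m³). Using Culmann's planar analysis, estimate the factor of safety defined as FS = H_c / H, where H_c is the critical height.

FS = 1.92

H_c = (4c/γ) · sinβ cosφ / [1 − cos(β − φ)]
    = (4·48.1/18.9) · sin68.4°·cos17.6° / [1 − cos50.8°]
    = 10.180 · 0.8863 / 0.3680 = 24.52 m
FS = H_c / H = 24.52 / 12.8 = 1.915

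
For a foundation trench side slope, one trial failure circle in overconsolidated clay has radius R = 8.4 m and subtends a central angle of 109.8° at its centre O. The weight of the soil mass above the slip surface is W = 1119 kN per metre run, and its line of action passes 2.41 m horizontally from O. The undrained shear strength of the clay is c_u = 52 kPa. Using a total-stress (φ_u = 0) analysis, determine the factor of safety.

FS = 2.61

Taking moments about the centre O, the resisting moment is provided by the undrained shear strength acting along the arc:
Arc length L_a = R·θ = 8.4·(109.8°·π/180) = 8.4·1.9164 = 16.10 m
M_R = c_u·L_a·R = 52·16.10·8.4 = 7031.4 kN·m/m
M_D = W·d = 1119·2.41 = 2696.8 kN·m/m
FS = M_R / M_D = 7031.4 / 2696.8 = 2.607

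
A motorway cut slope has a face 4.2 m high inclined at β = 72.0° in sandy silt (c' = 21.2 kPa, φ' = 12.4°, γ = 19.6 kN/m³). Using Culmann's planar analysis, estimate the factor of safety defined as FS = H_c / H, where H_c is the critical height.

H_c = (4c'/γ) · sinβ cosφ' / [1 − cos(β − φ')]
    = (4·21.2/19.6) · sin72.0°·cos12.4° / [1 − cos59.6°]
    = 4.327 · 0.9289 / 0.4940 = 8.14 m
FS = H_c / H = 8.14 / 4.2 = 1.937

FS = 1.94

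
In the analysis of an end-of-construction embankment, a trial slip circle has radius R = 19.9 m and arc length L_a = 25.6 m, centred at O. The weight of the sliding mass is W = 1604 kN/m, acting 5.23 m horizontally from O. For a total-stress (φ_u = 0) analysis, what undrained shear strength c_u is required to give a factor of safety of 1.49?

FS = c_u·L_a·R / (W·d), so c_u = FS·W·d / (L_a·R).
c_u = 1.49·1604·5.23 / (25.60·19.9) = 12499.5 / 509.44 = 24.54 kPa

c_u = 24.5 kPa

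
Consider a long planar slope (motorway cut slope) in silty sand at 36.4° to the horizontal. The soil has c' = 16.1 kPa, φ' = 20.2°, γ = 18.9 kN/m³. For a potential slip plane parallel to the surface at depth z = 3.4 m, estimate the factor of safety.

For an infinite slope with a slip plane parallel to the surface (no pore pressure): FS = [c' + γz cos²β tanφ'] / [γz sinβ cosβ].
γz = 18.9·3.4 = 64.26 kN/m²
Numerator = 16.1 + 64.26·cos²36.4°·tan20.2° = 16.1 + 64.26·0.6479·0.3679 = 31.417 kPa
Denominator = 64.26·sin36.4°·cos36.4° = 64.26·0.5934·0.8049 = 30.693 kPa
FS = 31.417 / 30.693 = 1.024

FS = 1.02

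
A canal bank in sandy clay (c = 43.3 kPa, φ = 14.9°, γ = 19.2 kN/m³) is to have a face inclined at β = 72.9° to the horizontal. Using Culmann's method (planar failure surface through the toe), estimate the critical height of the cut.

Culmann's analysis gives the critical failure plane at α_cr = (β + φ)/2 = (72.9 + 14.9)/2 = 43.9°, and the critical height
H_c = (4c/γ) · sinβ cosφ / [1 − cos(β − φ)]
    = (4·43.3/19.2) · sin72.9°·cos14.9° / [1 − cos(58.0°)]
    = 9.021 · 0.9558·0.9664 / [1 − 0.5299]
    = 9.021 · 0.9237 / 0.4701
    = 17.72 m

H_c = 17.72 m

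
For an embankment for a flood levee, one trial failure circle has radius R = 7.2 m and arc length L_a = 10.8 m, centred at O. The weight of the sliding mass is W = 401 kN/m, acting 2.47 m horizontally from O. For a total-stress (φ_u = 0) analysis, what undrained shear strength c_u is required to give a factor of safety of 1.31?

FS = c_u·L_a·R / (W·d), so c_u = FS·W·d / (L_a·R).
c_u = 1.31·401·2.47 / (10.80·7.2) = 1297.5 / 77.76 = 16.69 kPa

c_u = 16.7 kPa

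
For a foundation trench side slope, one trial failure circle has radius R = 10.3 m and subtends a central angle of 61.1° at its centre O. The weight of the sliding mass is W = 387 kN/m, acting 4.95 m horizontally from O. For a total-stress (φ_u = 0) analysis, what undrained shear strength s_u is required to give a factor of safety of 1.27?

s_u = 21.5 kPa

FS = s_u·L_a·R / (W·d), so s_u = FS·W·d / (L_a·R).
Arc length L_a = R·θ = 10.3·(61.1°·π/180) = 10.3·1.0664 = 10.98 m
s_u = 1.27·387·4.95 / (10.98·10.3) = 2432.9 / 113.13 = 21.50 kPa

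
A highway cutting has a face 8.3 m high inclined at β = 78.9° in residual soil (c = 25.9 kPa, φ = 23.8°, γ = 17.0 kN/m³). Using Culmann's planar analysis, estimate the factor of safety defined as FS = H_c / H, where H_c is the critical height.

FS = 1.54

H_c = (4c/γ) · sinβ cosφ / [1 − cos(β − φ)]
    = (4·25.9/17.0) · sin78.9°·cos23.8° / [1 − cos55.1°]
    = 6.094 · 0.8978 / 0.4279 = 12.79 m
FS = H_c / H = 12.79 / 8.3 = 1.541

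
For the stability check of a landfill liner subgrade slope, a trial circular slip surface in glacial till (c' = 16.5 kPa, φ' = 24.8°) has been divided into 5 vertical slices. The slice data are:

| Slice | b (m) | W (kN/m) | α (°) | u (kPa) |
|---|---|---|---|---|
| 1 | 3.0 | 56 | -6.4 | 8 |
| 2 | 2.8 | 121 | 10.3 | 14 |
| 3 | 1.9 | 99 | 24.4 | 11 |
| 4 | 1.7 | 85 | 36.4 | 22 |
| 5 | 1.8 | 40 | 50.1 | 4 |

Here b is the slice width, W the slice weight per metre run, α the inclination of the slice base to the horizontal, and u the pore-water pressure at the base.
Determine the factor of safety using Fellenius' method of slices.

Ordinary method of slices: FS = Σ[c'·Δl_i + (W_i cosα_i − u_i·Δl_i)·tanφ'] / Σ W_i sinα_i, with Δl_i = b_i / cosα_i.
Slice 1: Δl = 3.0/cos(-6.4°) = 3.019 m; N'_1 = 56·cos(-6.4°) − 8·3.019 = 31.5; c'Δl = 49.81; W sinα = -6.2
Slice 2: Δl = 2.8/cos10.3° = 2.846 m; N'_2 = 121·cos10.3° − 14·2.846 = 79.2; c'Δl = 46.96; W sinα = 21.6
Slice 3: Δl = 1.9/cos24.4° = 2.086 m; N'_3 = 99·cos24.4° − 11·2.086 = 67.2; c'Δl = 34.42; W sinα = 40.9
Slice 4: Δl = 1.7/cos36.4° = 2.112 m; N'_4 = 85·cos36.4° − 22·2.112 = 22.0; c'Δl = 34.85; W sinα = 50.4
Slice 5: Δl = 1.8/cos50.1° = 2.806 m; N'_5 = 40·cos50.1° − 4·2.806 = 14.4; c'Δl = 46.30; W sinα = 30.7
Σc'Δl = 212.3 kN/m; ΣN' = 214.3 kN/m; ΣW sinα = 137.4 kN/m
Resisting = 212.3 + 214.3·tan24.8° = 212.3 + 99.0 = 311.4 kN/m
FS = 311.4 / 137.4 = 2.266

FS = 2.27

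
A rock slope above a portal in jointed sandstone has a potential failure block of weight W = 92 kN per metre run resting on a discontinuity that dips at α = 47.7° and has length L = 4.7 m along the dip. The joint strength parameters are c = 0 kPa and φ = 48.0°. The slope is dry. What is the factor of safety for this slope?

Resolving the block weight along and normal to the plane and applying the Mohr–Coulomb strength on the joint:
N' = W cosα = 92·cos47.7° = 61.9 kN/m
Driving force T = W sinα = 92·sin47.7° = 68.0 kN/m
Resisting force R = c·L + N'·tanφ = 0·4.7 + 61.9·tan48.0° = 0.0 + 68.8 = 68.8 kN/m
FS = R / T = 68.8 / 68.0 = 1.011

FS = 1.01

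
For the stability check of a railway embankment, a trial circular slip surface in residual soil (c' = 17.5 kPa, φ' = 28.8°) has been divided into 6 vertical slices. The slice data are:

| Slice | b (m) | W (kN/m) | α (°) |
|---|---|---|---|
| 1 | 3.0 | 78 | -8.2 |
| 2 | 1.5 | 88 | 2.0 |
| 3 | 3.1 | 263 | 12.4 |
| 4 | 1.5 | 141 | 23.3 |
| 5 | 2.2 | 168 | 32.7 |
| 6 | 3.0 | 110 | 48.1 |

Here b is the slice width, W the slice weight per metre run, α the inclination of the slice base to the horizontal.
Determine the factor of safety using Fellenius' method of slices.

FS = 2.56

Ordinary method of slices: FS = Σ[c'·Δl_i + (W_i cosα_i)·tanφ'] / Σ W_i sinα_i, with Δl_i = b_i / cosα_i.
Slice 1: Δl = 3.0/cos(-8.2°) = 3.031 m; N'_1 = 78·cos(-8.2°) = 77.2; c'Δl = 53.04; W sinα = -11.1
Slice 2: Δl = 1.5/cos2.0° = 1.501 m; N'_2 = 88·cos2.0° = 87.9; c'Δl = 26.27; W sinα = 3.1
Slice 3: Δl = 3.1/cos12.4° = 3.174 m; N'_3 = 263·cos12.4° = 256.9; c'Δl = 55.55; W sinα = 56.5
Slice 4: Δl = 1.5/cos23.3° = 1.633 m; N'_4 = 141·cos23.3° = 129.5; c'Δl = 28.58; W sinα = 55.8
Slice 5: Δl = 2.2/cos32.7° = 2.614 m; N'_5 = 168·cos32.7° = 141.4; c'Δl = 45.75; W sinα = 90.8
Slice 6: Δl = 3.0/cos48.1° = 4.492 m; N'_6 = 110·cos48.1° = 73.5; c'Δl = 78.61; W sinα = 81.9
Σc'Δl = 287.8 kN/m; ΣN' = 766.4 kN/m; ΣW sinα = 276.8 kN/m
Resisting = 287.8 + 766.4·tan28.8° = 287.8 + 421.3 = 709.1 kN/m
FS = 709.1 / 276.8 = 2.562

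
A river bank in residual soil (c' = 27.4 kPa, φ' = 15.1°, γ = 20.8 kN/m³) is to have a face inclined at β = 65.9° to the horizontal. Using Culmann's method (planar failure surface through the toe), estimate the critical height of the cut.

Culmann's analysis gives the critical failure plane at α_cr = (β + φ')/2 = (65.9 + 15.1)/2 = 40.5°, and the critical height
H_c = (4c'/γ) · sinβ cosφ' / [1 − cos(β − φ')]
    = (4·27.4/20.8) · sin65.9°·cos15.1° / [1 − cos(50.8°)]
    = 5.269 · 0.9128·0.9655 / [1 − 0.6320]
    = 5.269 · 0.8813 / 0.3680
    = 12.62 m

H_c = 12.62 m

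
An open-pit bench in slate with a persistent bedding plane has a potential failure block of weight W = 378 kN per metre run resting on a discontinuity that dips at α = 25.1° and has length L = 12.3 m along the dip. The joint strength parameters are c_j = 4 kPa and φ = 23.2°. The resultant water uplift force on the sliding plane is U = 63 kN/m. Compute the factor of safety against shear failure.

Resolving the block weight along and normal to the plane and applying the Mohr–Coulomb strength on the joint:
N' = W cosα − U = 378·cos25.1° − 63 = 279.3 kN/m
Driving force T = W sinα = 378·sin25.1° = 160.3 kN/m
Resisting force R = c_j·L + N'·tanφ = 4·12.3 + 279.3·tan23.2° = 49.2 + 119.7 = 168.9 kN/m
FS = R / T = 168.9 / 160.3 = 1.053

FS = 1.05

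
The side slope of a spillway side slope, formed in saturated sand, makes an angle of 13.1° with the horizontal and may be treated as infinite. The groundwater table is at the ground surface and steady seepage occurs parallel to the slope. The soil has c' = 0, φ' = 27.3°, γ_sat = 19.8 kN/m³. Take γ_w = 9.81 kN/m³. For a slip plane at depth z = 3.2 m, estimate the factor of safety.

With seepage parallel to the slope and the water table at the surface, the effective normal stress on the slip plane uses the buoyant unit weight γ' = γ_sat − γ_w while the driving shear stress uses γ_sat:
FS = [c' + γ' z cos²β tanφ'] / [γ_sat z sinβ cosβ]
(For c' = 0 this reduces to FS = (γ'/γ_sat)·tanφ'/tanβ.)
γ' = 19.8 − 9.81 = 9.99 kN/m³
Numerator = 0.0 + 9.99·3.2·cos²13.1°·tan27.3° = 0.0 + 9.99·3.2·0.9486·0.5161 = 15.652 kPa
Denominator = 19.8·3.2·sin13.1°·cos13.1° = 19.8·3.2·0.2267·0.9740 = 13.987 kPa
FS = 15.652 / 13.987 = 1.119

FS = 1.12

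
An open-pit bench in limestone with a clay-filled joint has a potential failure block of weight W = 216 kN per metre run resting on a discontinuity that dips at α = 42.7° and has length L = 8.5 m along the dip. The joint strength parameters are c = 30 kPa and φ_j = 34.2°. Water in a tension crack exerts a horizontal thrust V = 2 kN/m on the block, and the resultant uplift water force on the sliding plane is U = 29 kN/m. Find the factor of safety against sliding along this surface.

FS = 2.31

Resolving the block weight along and normal to the plane and applying the Mohr–Coulomb strength on the joint:
N' = W cosα − U − V sinα = 216·cos42.7° − 29 − 2·sin42.7° = 128.4 kN/m
Driving force T = W sinα + V cosα = 216·sin42.7° + 2·cos42.7° = 148.0 kN/m
Resisting force R = c·L + N'·tanφ_j = 30·8.5 + 128.4·tan34.2° = 255.0 + 87.3 = 342.3 kN/m
FS = R / T = 342.3 / 148.0 = 2.313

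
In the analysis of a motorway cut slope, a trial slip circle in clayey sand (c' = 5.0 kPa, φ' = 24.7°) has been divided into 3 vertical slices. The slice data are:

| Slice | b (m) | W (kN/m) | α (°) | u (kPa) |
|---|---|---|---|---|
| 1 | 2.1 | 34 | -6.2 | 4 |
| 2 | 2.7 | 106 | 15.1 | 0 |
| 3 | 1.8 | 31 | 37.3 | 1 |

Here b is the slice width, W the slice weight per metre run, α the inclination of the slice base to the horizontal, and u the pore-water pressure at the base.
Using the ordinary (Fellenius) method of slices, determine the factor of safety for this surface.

FS = 2.45

Ordinary method of slices: FS = Σ[c'·Δl_i + (W_i cosα_i − u_i·Δl_i)·tanφ'] / Σ W_i sinα_i, with Δl_i = b_i / cosα_i.
Slice 1: Δl = 2.1/cos(-6.2°) = 2.112 m; N'_1 = 34·cos(-6.2°) − 4·2.112 = 25.4; c'Δl = 10.56; W sinα = -3.7
Slice 2: Δl = 2.7/cos15.1° = 2.797 m; N'_2 = 106·cos15.1° − 0·2.797 = 102.3; c'Δl = 13.98; W sinα = 27.6
Slice 3: Δl = 1.8/cos37.3° = 2.263 m; N'_3 = 31·cos37.3° − 1·2.263 = 22.4; c'Δl = 11.31; W sinα = 18.8
Σc'Δl = 35.9 kN/m; ΣN' = 150.1 kN/m; ΣW sinα = 42.7 kN/m
Resisting = 35.9 + 150.1·tan24.7° = 35.9 + 69.0 = 104.9 kN/m
FS = 104.9 / 42.7 = 2.455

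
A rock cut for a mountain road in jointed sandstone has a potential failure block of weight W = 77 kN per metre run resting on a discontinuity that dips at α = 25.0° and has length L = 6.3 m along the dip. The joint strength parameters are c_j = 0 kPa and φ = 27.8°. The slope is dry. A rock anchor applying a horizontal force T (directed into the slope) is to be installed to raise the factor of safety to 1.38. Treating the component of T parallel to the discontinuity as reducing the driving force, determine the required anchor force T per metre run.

T = 6 kN/m

Resolving forces along and normal to the sliding plane, with the horizontal anchor force T adding T·sinα to the effective normal force and T·cosα acting up the plane against the driving force:
FS = [c_jL + (W cosα + T sinα) tanφ] / [W sinα − T cosα]
Without the anchor: N' = 69.8 kN/m, driving T_d = 32.5 kN/m, resisting R = 0·6.3 + 69.8·tan27.8° = 36.8 kN/m, FS = 1.13.
Setting FS = 1.38 and solving for T:
1.38·(32.5 − T cos25.0°) = 36.8 + T sin25.0°·tan27.8°
T·(sin25.0°·tan27.8° + 1.38·cos25.0°) = 1.38·32.5 − 36.8
T·(0.4226·0.5272 + 1.38·0.9063) = 44.9 − 36.8 = 8.1
T·1.4735 = 8.1
T = 5.5 kN/m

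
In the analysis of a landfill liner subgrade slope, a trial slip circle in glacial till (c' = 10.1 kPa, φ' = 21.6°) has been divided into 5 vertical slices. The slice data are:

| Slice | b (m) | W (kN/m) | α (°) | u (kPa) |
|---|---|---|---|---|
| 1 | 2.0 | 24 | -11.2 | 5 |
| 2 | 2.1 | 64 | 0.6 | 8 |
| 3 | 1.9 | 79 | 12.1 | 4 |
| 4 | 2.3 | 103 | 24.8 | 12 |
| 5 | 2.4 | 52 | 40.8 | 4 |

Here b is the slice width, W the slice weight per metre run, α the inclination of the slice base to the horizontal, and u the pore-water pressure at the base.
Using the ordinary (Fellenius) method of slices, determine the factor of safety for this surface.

Ordinary method of slices: FS = Σ[c'·Δl_i + (W_i cosα_i − u_i·Δl_i)·tanφ'] / Σ W_i sinα_i, with Δl_i = b_i / cosα_i.
Slice 1: Δl = 2.0/cos(-11.2°) = 2.039 m; N'_1 = 24·cos(-11.2°) − 5·2.039 = 13.3; c'Δl = 20.59; W sinα = -4.7
Slice 2: Δl = 2.1/cos0.6° = 2.100 m; N'_2 = 64·cos0.6° − 8·2.100 = 47.2; c'Δl = 21.21; W sinα = 0.7
Slice 3: Δl = 1.9/cos12.1° = 1.943 m; N'_3 = 79·cos12.1° − 4·1.943 = 69.5; c'Δl = 19.63; W sinα = 16.6
Slice 4: Δl = 2.3/cos24.8° = 2.534 m; N'_4 = 103·cos24.8° − 12·2.534 = 63.1; c'Δl = 25.59; W sinα = 43.2
Slice 5: Δl = 2.4/cos40.8° = 3.170 m; N'_5 = 52·cos40.8° − 4·3.170 = 26.7; c'Δl = 32.02; W sinα = 34.0
Σc'Δl = 119.0 kN/m; ΣN' = 219.8 kN/m; ΣW sinα = 89.7 kN/m
Resisting = 119.0 + 219.8·tan21.6° = 119.0 + 87.0 = 206.1 kN/m
FS = 206.1 / 89.7 = 2.296

FS = 2.30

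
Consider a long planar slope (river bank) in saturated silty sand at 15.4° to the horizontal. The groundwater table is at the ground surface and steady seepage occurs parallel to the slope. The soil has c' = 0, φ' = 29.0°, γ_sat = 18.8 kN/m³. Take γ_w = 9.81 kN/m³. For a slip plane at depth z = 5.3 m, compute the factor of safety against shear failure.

FS = 0.96

With seepage parallel to the slope and the water table at the surface, the effective normal stress on the slip plane uses the buoyant unit weight γ' = γ_sat − γ_w while the driving shear stress uses γ_sat:
FS = [c' + γ' z cos²β tanφ'] / [γ_sat z sinβ cosβ]
(For c' = 0 this reduces to FS = (γ'/γ_sat)·tanφ'/tanβ.)
γ' = 18.8 − 9.81 = 8.99 kN/m³
Numerator = 0.0 + 8.99·5.3·cos²15.4°·tan29.0° = 0.0 + 8.99·5.3·0.9295·0.5543 = 24.549 kPa
Denominator = 18.8·5.3·sin15.4°·cos15.4° = 18.8·5.3·0.2656·0.9641 = 25.510 kPa
FS = 24.549 / 25.510 = 0.962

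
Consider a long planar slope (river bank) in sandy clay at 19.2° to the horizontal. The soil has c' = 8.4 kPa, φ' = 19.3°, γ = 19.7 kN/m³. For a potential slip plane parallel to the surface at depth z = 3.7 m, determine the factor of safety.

For an infinite slope with a slip plane parallel to the surface (no pore pressure): FS = [c' + γz cos²β tanφ'] / [γz sinβ cosβ].
γz = 19.7·3.7 = 72.89 kN/m²
Numerator = 8.4 + 72.89·cos²19.2°·tan19.3° = 8.4 + 72.89·0.8918·0.3502 = 31.165 kPa
Denominator = 72.89·sin19.2°·cos19.2° = 72.89·0.3289·0.9444 = 22.638 kPa
FS = 31.165 / 22.638 = 1.377

FS = 1.38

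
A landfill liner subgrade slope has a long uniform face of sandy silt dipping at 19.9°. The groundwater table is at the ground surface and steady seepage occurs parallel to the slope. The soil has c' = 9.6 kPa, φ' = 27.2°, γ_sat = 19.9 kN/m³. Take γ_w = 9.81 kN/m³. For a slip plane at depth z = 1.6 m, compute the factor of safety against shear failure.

With seepage parallel to the slope and the water table at the surface, the effective normal stress on the slip plane uses the buoyant unit weight γ' = γ_sat − γ_w while the driving shear stress uses γ_sat:
FS = [c' + γ' z cos²β tanφ'] / [γ_sat z sinβ cosβ]
γ' = 19.9 − 9.81 = 10.09 kN/m³
Numerator = 9.6 + 10.09·1.6·cos²19.9°·tan27.2° = 9.6 + 10.09·1.6·0.8841·0.5139 = 16.936 kPa
Denominator = 19.9·1.6·sin19.9°·cos19.9° = 19.9·1.6·0.3404·0.9403 = 10.191 kPa
FS = 16.936 / 10.191 = 1.662

FS = 1.66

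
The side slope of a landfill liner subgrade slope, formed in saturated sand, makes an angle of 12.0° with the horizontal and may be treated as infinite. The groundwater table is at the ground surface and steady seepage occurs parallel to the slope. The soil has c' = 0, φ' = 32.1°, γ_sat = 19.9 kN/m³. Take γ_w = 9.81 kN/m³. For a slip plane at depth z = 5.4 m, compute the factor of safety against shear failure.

FS = 1.50

With seepage parallel to the slope and the water table at the surface, the effective normal stress on the slip plane uses the buoyant unit weight γ' = γ_sat − γ_w while the driving shear stress uses γ_sat:
FS = [c' + γ' z cos²β tanφ'] / [γ_sat z sinβ cosβ]
(For c' = 0 this reduces to FS = (γ'/γ_sat)·tanφ'/tanβ.)
γ' = 19.9 − 9.81 = 10.09 kN/m³
Numerator = 0.0 + 10.09·5.4·cos²12.0°·tan32.1° = 0.0 + 10.09·5.4·0.9568·0.6273 = 32.702 kPa
Denominator = 19.9·5.4·sin12.0°·cos12.0° = 19.9·5.4·0.2079·0.9781 = 21.854 kPa
FS = 32.702 / 21.854 = 1.496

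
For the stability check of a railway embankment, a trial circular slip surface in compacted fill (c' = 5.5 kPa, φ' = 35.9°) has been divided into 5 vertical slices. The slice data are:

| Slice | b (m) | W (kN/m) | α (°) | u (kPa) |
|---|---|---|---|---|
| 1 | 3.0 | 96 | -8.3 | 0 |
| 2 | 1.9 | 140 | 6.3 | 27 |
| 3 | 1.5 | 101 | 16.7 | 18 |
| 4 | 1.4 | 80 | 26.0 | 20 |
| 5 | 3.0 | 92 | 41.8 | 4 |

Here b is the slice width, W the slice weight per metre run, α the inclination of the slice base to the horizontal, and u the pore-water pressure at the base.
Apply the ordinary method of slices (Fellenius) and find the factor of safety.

Ordinary method of slices: FS = Σ[c'·Δl_i + (W_i cosα_i − u_i·Δl_i)·tanφ'] / Σ W_i sinα_i, with Δl_i = b_i / cosα_i.
Slice 1: Δl = 3.0/cos(-8.3°) = 3.032 m; N'_1 = 96·cos(-8.3°) − 0·3.032 = 95.0; c'Δl = 16.67; W sinα = -13.9
Slice 2: Δl = 1.9/cos6.3° = 1.912 m; N'_2 = 140·cos6.3° − 27·1.912 = 87.5; c'Δl = 10.51; W sinα = 15.4
Slice 3: Δl = 1.5/cos16.7° = 1.566 m; N'_3 = 101·cos16.7° − 18·1.566 = 68.6; c'Δl = 8.61; W sinα = 29.0
Slice 4: Δl = 1.4/cos26.0° = 1.558 m; N'_4 = 80·cos26.0° − 20·1.558 = 40.8; c'Δl = 8.57; W sinα = 35.1
Slice 5: Δl = 3.0/cos41.8° = 4.024 m; N'_5 = 92·cos41.8° − 4·4.024 = 52.5; c'Δl = 22.13; W sinα = 61.3
Σc'Δl = 66.5 kN/m; ΣN' = 344.3 kN/m; ΣW sinα = 126.9 kN/m
Resisting = 66.5 + 344.3·tan35.9° = 66.5 + 249.3 = 315.8 kN/m
FS = 315.8 / 126.9 = 2.488

FS = 2.49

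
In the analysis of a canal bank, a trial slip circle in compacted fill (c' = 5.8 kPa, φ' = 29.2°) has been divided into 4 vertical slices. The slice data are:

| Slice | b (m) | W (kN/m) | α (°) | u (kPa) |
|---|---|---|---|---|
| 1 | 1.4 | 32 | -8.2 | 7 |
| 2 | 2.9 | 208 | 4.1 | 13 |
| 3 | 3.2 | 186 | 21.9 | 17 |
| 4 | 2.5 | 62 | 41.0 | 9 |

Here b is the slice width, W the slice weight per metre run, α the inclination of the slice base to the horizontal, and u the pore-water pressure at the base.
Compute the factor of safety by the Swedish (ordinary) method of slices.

Ordinary method of slices: FS = Σ[c'·Δl_i + (W_i cosα_i − u_i·Δl_i)·tanφ'] / Σ W_i sinα_i, with Δl_i = b_i / cosα_i.
Slice 1: Δl = 1.4/cos(-8.2°) = 1.414 m; N'_1 = 32·cos(-8.2°) − 7·1.414 = 21.8; c'Δl = 8.20; W sinα = -4.6
Slice 2: Δl = 2.9/cos4.1° = 2.907 m; N'_2 = 208·cos4.1° − 13·2.907 = 169.7; c'Δl = 16.86; W sinα = 14.9
Slice 3: Δl = 3.2/cos21.9° = 3.449 m; N'_3 = 186·cos21.9° − 17·3.449 = 113.9; c'Δl = 20.00; W sinα = 69.4
Slice 4: Δl = 2.5/cos41.0° = 3.313 m; N'_4 = 62·cos41.0° − 9·3.313 = 17.0; c'Δl = 19.21; W sinα = 40.7
Σc'Δl = 64.3 kN/m; ΣN' = 322.4 kN/m; ΣW sinα = 120.4 kN/m
Resisting = 64.3 + 322.4·tan29.2° = 64.3 + 180.2 = 244.4 kN/m
FS = 244.4 / 120.4 = 2.031

FS = 2.03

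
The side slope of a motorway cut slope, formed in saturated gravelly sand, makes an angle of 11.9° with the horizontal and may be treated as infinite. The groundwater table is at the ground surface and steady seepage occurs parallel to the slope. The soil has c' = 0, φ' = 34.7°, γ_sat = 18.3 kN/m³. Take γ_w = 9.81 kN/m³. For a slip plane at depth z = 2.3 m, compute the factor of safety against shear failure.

FS = 1.52

With seepage parallel to the slope and the water table at the surface, the effective normal stress on the slip plane uses the buoyant unit weight γ' = γ_sat − γ_w while the driving shear stress uses γ_sat:
FS = [c' + γ' z cos²β tanφ'] / [γ_sat z sinβ cosβ]
(For c' = 0 this reduces to FS = (γ'/γ_sat)·tanφ'/tanβ.)
γ' = 18.3 − 9.81 = 8.49 kN/m³
Numerator = 0.0 + 8.49·2.3·cos²11.9°·tan34.7° = 0.0 + 8.49·2.3·0.9575·0.6924 = 12.946 kPa
Denominator = 18.3·2.3·sin11.9°·cos11.9° = 18.3·2.3·0.2062·0.9785 = 8.493 kPa
FS = 12.946 / 8.493 = 1.524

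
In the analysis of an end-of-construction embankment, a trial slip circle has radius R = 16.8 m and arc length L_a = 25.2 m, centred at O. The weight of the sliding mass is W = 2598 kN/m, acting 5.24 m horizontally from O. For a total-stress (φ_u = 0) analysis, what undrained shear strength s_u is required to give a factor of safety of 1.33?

s_u = 42.8 kPa

FS = s_u·L_a·R / (W·d), so s_u = FS·W·d / (L_a·R).
s_u = 1.33·2598·5.24 / (25.20·16.8) = 18106.0 / 423.36 = 42.77 kPa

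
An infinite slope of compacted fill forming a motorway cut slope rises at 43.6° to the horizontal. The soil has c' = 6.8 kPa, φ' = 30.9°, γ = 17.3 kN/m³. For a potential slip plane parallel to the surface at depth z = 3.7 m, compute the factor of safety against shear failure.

For an infinite slope with a slip plane parallel to the surface (no pore pressure): FS = [c' + γz cos²β tanφ'] / [γz sinβ cosβ].
γz = 17.3·3.7 = 64.01 kN/m²
Numerator = 6.8 + 64.01·cos²43.6°·tan30.9° = 6.8 + 64.01·0.5244·0.5985 = 26.890 kPa
Denominator = 64.01·sin43.6°·cos43.6° = 64.01·0.6896·0.7242 = 31.967 kPa
FS = 26.890 / 31.967 = 0.841

FS = 0.84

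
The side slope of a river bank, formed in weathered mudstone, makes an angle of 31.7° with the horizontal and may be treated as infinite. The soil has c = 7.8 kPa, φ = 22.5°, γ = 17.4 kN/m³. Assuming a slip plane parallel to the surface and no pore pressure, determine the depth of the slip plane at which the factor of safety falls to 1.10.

z = 2.34 m

Setting FS = 1.10 in FS = [c + γz cos²β tanφ] / [γz sinβ cosβ] and solving for z:
z = c / [γ cosβ (FS·sinβ − cosβ·tanφ)]
  = 7.8 / [17.4·cos31.7°·(1.10·sin31.7° − cos31.7°·tan22.5°)]
  = 7.8 / [17.4·0.8508·(1.10·0.5255 − 0.8508·0.4142)]
  = 7.8 / 3.3398 = 2.335 m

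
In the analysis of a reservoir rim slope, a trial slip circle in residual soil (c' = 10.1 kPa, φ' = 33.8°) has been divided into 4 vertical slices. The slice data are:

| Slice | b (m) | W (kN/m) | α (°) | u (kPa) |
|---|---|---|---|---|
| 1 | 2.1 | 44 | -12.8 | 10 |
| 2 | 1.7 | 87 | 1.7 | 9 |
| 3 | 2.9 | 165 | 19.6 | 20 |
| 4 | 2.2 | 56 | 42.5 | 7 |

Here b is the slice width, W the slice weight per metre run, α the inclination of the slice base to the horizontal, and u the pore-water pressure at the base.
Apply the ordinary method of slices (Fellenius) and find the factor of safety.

FS = 2.78

Ordinary method of slices: FS = Σ[c'·Δl_i + (W_i cosα_i − u_i·Δl_i)·tanφ'] / Σ W_i sinα_i, with Δl_i = b_i / cosα_i.
Slice 1: Δl = 2.1/cos(-12.8°) = 2.154 m; N'_1 = 44·cos(-12.8°) − 10·2.154 = 21.4; c'Δl = 21.75; W sinα = -9.7
Slice 2: Δl = 1.7/cos1.7° = 1.701 m; N'_2 = 87·cos1.7° − 9·1.701 = 71.7; c'Δl = 17.18; W sinα = 2.6
Slice 3: Δl = 2.9/cos19.6° = 3.078 m; N'_3 = 165·cos19.6° − 20·3.078 = 93.9; c'Δl = 31.09; W sinα = 55.3
Slice 4: Δl = 2.2/cos42.5° = 2.984 m; N'_4 = 56·cos42.5° − 7·2.984 = 20.4; c'Δl = 30.14; W sinα = 37.8
Σc'Δl = 100.2 kN/m; ΣN' = 207.3 kN/m; ΣW sinα = 86.0 kN/m
Resisting = 100.2 + 207.3·tan33.8° = 100.2 + 138.8 = 238.9 kN/m
FS = 238.9 / 86.0 = 2.778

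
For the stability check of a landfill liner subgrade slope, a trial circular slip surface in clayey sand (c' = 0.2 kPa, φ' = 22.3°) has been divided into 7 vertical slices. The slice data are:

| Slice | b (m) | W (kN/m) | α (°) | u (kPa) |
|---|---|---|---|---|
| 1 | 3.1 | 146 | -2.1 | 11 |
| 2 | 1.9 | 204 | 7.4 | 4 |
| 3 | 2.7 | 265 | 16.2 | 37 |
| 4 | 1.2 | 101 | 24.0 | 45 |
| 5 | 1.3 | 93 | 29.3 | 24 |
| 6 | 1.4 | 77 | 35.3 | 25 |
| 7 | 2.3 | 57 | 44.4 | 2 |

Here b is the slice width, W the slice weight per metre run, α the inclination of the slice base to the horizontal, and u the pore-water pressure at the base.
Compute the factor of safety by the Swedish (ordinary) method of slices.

FS = 0.92

Ordinary method of slices: FS = Σ[c'·Δl_i + (W_i cosα_i − u_i·Δl_i)·tanφ'] / Σ W_i sinα_i, with Δl_i = b_i / cosα_i.
Slice 1: Δl = 3.1/cos(-2.1°) = 3.102 m; N'_1 = 146·cos(-2.1°) − 11·3.102 = 111.8; c'Δl = 0.62; W sinα = -5.3
Slice 2: Δl = 1.9/cos7.4° = 1.916 m; N'_2 = 204·cos7.4° − 4·1.916 = 194.6; c'Δl = 0.38; W sinα = 26.3
Slice 3: Δl = 2.7/cos16.2° = 2.812 m; N'_3 = 265·cos16.2° − 37·2.812 = 150.4; c'Δl = 0.56; W sinα = 73.9
Slice 4: Δl = 1.2/cos24.0° = 1.314 m; N'_4 = 101·cos24.0° − 45·1.314 = 33.2; c'Δl = 0.26; W sinα = 41.1
Slice 5: Δl = 1.3/cos29.3° = 1.491 m; N'_5 = 93·cos29.3° − 24·1.491 = 45.3; c'Δl = 0.30; W sinα = 45.5
Slice 6: Δl = 1.4/cos35.3° = 1.715 m; N'_6 = 77·cos35.3° − 25·1.715 = 20.0; c'Δl = 0.34; W sinα = 44.5
Slice 7: Δl = 2.3/cos44.4° = 3.219 m; N'_7 = 57·cos44.4° − 2·3.219 = 34.3; c'Δl = 0.64; W sinα = 39.9
Σc'Δl = 3.1 kN/m; ΣN' = 589.6 kN/m; ΣW sinα = 265.8 kN/m
Resisting = 3.1 + 589.6·tan22.3° = 3.1 + 241.8 = 244.9 kN/m
FS = 244.9 / 265.8 = 0.921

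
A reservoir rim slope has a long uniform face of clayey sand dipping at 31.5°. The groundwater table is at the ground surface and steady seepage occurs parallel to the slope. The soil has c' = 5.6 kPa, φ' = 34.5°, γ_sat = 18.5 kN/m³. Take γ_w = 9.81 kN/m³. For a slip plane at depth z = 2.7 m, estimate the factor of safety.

With seepage parallel to the slope and the water table at the surface, the effective normal stress on the slip plane uses the buoyant unit weight γ' = γ_sat − γ_w while the driving shear stress uses γ_sat:
FS = [c' + γ' z cos²β tanφ'] / [γ_sat z sinβ cosβ]
γ' = 18.5 − 9.81 = 8.69 kN/m³
Numerator = 5.6 + 8.69·2.7·cos²31.5°·tan34.5° = 5.6 + 8.69·2.7·0.7270·0.6873 = 17.323 kPa
Denominator = 18.5·2.7·sin31.5°·cos31.5° = 18.5·2.7·0.5225·0.8526 = 22.253 kPa
FS = 17.323 / 22.253 = 0.778

FS = 0.78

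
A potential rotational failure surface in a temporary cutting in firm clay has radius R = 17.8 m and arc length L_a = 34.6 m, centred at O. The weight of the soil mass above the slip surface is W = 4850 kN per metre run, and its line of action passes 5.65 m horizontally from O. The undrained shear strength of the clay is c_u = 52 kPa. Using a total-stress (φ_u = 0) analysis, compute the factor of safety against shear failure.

FS = 1.17

Taking moments about the centre O, the resisting moment is provided by the undrained shear strength acting along the arc:
M_R = c_u·L_a·R = 52·34.60·17.8 = 32025.8 kN·m/m
M_D = W·d = 4850·5.65 = 27402.5 kN·m/m
FS = M_R / M_D = 32025.8 / 27402.5 = 1.169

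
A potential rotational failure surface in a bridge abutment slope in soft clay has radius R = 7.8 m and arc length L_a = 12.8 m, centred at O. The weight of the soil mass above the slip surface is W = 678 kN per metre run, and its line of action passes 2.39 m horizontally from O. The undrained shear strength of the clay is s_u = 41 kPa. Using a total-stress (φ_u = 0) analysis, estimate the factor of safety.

Taking moments about the centre O, the resisting moment is provided by the undrained shear strength acting along the arc:
M_R = s_u·L_a·R = 41·12.80·7.8 = 4093.4 kN·m/m
M_D = W·d = 678·2.39 = 1620.4 kN·m/m
FS = M_R / M_D = 4093.4 / 1620.4 = 2.526

FS = 2.53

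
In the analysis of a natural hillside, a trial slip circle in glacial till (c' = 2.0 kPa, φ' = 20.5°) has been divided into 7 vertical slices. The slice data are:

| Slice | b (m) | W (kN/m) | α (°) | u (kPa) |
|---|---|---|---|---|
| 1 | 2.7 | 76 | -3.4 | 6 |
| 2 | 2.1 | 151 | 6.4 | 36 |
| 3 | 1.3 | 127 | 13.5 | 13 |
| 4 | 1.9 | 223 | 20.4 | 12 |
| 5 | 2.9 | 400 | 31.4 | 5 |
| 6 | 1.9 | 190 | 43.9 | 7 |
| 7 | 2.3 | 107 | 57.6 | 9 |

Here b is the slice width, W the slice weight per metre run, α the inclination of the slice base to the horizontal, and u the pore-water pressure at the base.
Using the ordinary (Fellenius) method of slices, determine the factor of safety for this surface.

Ordinary method of slices: FS = Σ[c'·Δl_i + (W_i cosα_i − u_i·Δl_i)·tanφ'] / Σ W_i sinα_i, with Δl_i = b_i / cosα_i.
Slice 1: Δl = 2.7/cos(-3.4°) = 2.705 m; N'_1 = 76·cos(-3.4°) − 6·2.705 = 59.6; c'Δl = 5.41; W sinα = -4.5
Slice 2: Δl = 2.1/cos6.4° = 2.113 m; N'_2 = 151·cos6.4° − 36·2.113 = 74.0; c'Δl = 4.23; W sinα = 16.8
Slice 3: Δl = 1.3/cos13.5° = 1.337 m; N'_3 = 127·cos13.5° − 13·1.337 = 106.1; c'Δl = 2.67; W sinα = 29.6
Slice 4: Δl = 1.9/cos20.4° = 2.027 m; N'_4 = 223·cos20.4° − 12·2.027 = 184.7; c'Δl = 4.05; W sinα = 77.7
Slice 5: Δl = 2.9/cos31.4° = 3.398 m; N'_5 = 400·cos31.4° − 5·3.398 = 324.4; c'Δl = 6.80; W sinα = 208.4
Slice 6: Δl = 1.9/cos43.9° = 2.637 m; N'_6 = 190·cos43.9° − 7·2.637 = 118.4; c'Δl = 5.27; W sinα = 131.7
Slice 7: Δl = 2.3/cos57.6° = 4.292 m; N'_7 = 107·cos57.6° − 9·4.292 = 18.7; c'Δl = 8.58; W sinα = 90.3
Σc'Δl = 37.0 kN/m; ΣN' = 886.0 kN/m; ΣW sinα = 550.2 kN/m
Resisting = 37.0 + 886.0·tan20.5° = 37.0 + 331.3 = 368.3 kN/m
FS = 368.3 / 550.2 = 0.669

FS = 0.67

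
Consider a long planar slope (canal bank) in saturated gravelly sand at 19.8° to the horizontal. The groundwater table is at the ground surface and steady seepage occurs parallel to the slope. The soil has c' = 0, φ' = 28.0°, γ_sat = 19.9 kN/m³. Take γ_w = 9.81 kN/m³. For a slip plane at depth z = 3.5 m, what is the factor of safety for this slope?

FS = 0.75

With seepage parallel to the slope and the water table at the surface, the effective normal stress on the slip plane uses the buoyant unit weight γ' = γ_sat − γ_w while the driving shear stress uses γ_sat:
FS = [c' + γ' z cos²β tanφ'] / [γ_sat z sinβ cosβ]
(For c' = 0 this reduces to FS = (γ'/γ_sat)·tanφ'/tanβ.)
γ' = 19.9 − 9.81 = 10.09 kN/m³
Numerator = 0.0 + 10.09·3.5·cos²19.8°·tan28.0° = 0.0 + 10.09·3.5·0.8853·0.5317 = 16.623 kPa
Denominator = 19.9·3.5·sin19.8°·cos19.8° = 19.9·3.5·0.3387·0.9409 = 22.198 kPa
FS = 16.623 / 22.198 = 0.749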